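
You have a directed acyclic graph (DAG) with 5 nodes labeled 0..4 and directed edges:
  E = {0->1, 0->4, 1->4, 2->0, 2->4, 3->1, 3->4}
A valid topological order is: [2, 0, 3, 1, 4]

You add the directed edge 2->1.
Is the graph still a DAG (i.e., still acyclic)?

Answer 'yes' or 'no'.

Answer: yes

Derivation:
Given toposort: [2, 0, 3, 1, 4]
Position of 2: index 0; position of 1: index 3
New edge 2->1: forward
Forward edge: respects the existing order. Still a DAG, same toposort still valid.
Still a DAG? yes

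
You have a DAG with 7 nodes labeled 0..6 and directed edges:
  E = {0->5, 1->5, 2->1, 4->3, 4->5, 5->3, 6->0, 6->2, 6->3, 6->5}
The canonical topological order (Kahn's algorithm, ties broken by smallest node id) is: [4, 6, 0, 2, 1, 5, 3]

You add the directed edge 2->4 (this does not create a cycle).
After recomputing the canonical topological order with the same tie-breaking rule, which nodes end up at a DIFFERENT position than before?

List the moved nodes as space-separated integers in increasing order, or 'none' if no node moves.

Answer: 0 1 2 4 6

Derivation:
Old toposort: [4, 6, 0, 2, 1, 5, 3]
Added edge 2->4
Recompute Kahn (smallest-id tiebreak):
  initial in-degrees: [1, 1, 1, 3, 1, 4, 0]
  ready (indeg=0): [6]
  pop 6: indeg[0]->0; indeg[2]->0; indeg[3]->2; indeg[5]->3 | ready=[0, 2] | order so far=[6]
  pop 0: indeg[5]->2 | ready=[2] | order so far=[6, 0]
  pop 2: indeg[1]->0; indeg[4]->0 | ready=[1, 4] | order so far=[6, 0, 2]
  pop 1: indeg[5]->1 | ready=[4] | order so far=[6, 0, 2, 1]
  pop 4: indeg[3]->1; indeg[5]->0 | ready=[5] | order so far=[6, 0, 2, 1, 4]
  pop 5: indeg[3]->0 | ready=[3] | order so far=[6, 0, 2, 1, 4, 5]
  pop 3: no out-edges | ready=[] | order so far=[6, 0, 2, 1, 4, 5, 3]
New canonical toposort: [6, 0, 2, 1, 4, 5, 3]
Compare positions:
  Node 0: index 2 -> 1 (moved)
  Node 1: index 4 -> 3 (moved)
  Node 2: index 3 -> 2 (moved)
  Node 3: index 6 -> 6 (same)
  Node 4: index 0 -> 4 (moved)
  Node 5: index 5 -> 5 (same)
  Node 6: index 1 -> 0 (moved)
Nodes that changed position: 0 1 2 4 6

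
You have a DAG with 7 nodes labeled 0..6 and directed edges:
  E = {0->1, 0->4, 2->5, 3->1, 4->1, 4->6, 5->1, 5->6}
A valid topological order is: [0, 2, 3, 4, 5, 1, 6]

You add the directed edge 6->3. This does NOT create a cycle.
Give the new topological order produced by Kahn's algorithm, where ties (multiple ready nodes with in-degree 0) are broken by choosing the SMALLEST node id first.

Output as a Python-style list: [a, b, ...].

Answer: [0, 2, 4, 5, 6, 3, 1]

Derivation:
Old toposort: [0, 2, 3, 4, 5, 1, 6]
Added edge: 6->3
Position of 6 (6) > position of 3 (2). Must reorder: 6 must now come before 3.
Run Kahn's algorithm (break ties by smallest node id):
  initial in-degrees: [0, 4, 0, 1, 1, 1, 2]
  ready (indeg=0): [0, 2]
  pop 0: indeg[1]->3; indeg[4]->0 | ready=[2, 4] | order so far=[0]
  pop 2: indeg[5]->0 | ready=[4, 5] | order so far=[0, 2]
  pop 4: indeg[1]->2; indeg[6]->1 | ready=[5] | order so far=[0, 2, 4]
  pop 5: indeg[1]->1; indeg[6]->0 | ready=[6] | order so far=[0, 2, 4, 5]
  pop 6: indeg[3]->0 | ready=[3] | order so far=[0, 2, 4, 5, 6]
  pop 3: indeg[1]->0 | ready=[1] | order so far=[0, 2, 4, 5, 6, 3]
  pop 1: no out-edges | ready=[] | order so far=[0, 2, 4, 5, 6, 3, 1]
  Result: [0, 2, 4, 5, 6, 3, 1]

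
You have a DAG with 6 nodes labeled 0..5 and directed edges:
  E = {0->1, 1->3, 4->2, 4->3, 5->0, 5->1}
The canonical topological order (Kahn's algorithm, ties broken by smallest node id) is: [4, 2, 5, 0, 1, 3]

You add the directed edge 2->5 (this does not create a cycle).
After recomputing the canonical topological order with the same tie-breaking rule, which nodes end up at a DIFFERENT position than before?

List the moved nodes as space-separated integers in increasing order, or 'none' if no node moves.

Old toposort: [4, 2, 5, 0, 1, 3]
Added edge 2->5
Recompute Kahn (smallest-id tiebreak):
  initial in-degrees: [1, 2, 1, 2, 0, 1]
  ready (indeg=0): [4]
  pop 4: indeg[2]->0; indeg[3]->1 | ready=[2] | order so far=[4]
  pop 2: indeg[5]->0 | ready=[5] | order so far=[4, 2]
  pop 5: indeg[0]->0; indeg[1]->1 | ready=[0] | order so far=[4, 2, 5]
  pop 0: indeg[1]->0 | ready=[1] | order so far=[4, 2, 5, 0]
  pop 1: indeg[3]->0 | ready=[3] | order so far=[4, 2, 5, 0, 1]
  pop 3: no out-edges | ready=[] | order so far=[4, 2, 5, 0, 1, 3]
New canonical toposort: [4, 2, 5, 0, 1, 3]
Compare positions:
  Node 0: index 3 -> 3 (same)
  Node 1: index 4 -> 4 (same)
  Node 2: index 1 -> 1 (same)
  Node 3: index 5 -> 5 (same)
  Node 4: index 0 -> 0 (same)
  Node 5: index 2 -> 2 (same)
Nodes that changed position: none

Answer: none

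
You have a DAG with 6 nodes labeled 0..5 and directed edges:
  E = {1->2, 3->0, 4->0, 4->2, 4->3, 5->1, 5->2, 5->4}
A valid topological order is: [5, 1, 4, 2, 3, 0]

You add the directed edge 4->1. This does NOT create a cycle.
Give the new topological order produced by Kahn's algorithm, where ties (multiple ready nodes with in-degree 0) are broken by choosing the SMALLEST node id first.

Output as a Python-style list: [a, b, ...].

Answer: [5, 4, 1, 2, 3, 0]

Derivation:
Old toposort: [5, 1, 4, 2, 3, 0]
Added edge: 4->1
Position of 4 (2) > position of 1 (1). Must reorder: 4 must now come before 1.
Run Kahn's algorithm (break ties by smallest node id):
  initial in-degrees: [2, 2, 3, 1, 1, 0]
  ready (indeg=0): [5]
  pop 5: indeg[1]->1; indeg[2]->2; indeg[4]->0 | ready=[4] | order so far=[5]
  pop 4: indeg[0]->1; indeg[1]->0; indeg[2]->1; indeg[3]->0 | ready=[1, 3] | order so far=[5, 4]
  pop 1: indeg[2]->0 | ready=[2, 3] | order so far=[5, 4, 1]
  pop 2: no out-edges | ready=[3] | order so far=[5, 4, 1, 2]
  pop 3: indeg[0]->0 | ready=[0] | order so far=[5, 4, 1, 2, 3]
  pop 0: no out-edges | ready=[] | order so far=[5, 4, 1, 2, 3, 0]
  Result: [5, 4, 1, 2, 3, 0]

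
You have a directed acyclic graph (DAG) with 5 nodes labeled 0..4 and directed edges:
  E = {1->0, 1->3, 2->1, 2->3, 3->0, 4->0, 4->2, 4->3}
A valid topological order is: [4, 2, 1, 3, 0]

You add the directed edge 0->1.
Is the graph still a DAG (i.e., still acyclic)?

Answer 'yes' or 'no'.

Given toposort: [4, 2, 1, 3, 0]
Position of 0: index 4; position of 1: index 2
New edge 0->1: backward (u after v in old order)
Backward edge: old toposort is now invalid. Check if this creates a cycle.
Does 1 already reach 0? Reachable from 1: [0, 1, 3]. YES -> cycle!
Still a DAG? no

Answer: no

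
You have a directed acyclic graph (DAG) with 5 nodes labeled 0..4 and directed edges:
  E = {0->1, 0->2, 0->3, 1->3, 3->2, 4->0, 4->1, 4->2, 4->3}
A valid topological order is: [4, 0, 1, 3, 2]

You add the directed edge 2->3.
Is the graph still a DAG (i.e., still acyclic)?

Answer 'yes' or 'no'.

Given toposort: [4, 0, 1, 3, 2]
Position of 2: index 4; position of 3: index 3
New edge 2->3: backward (u after v in old order)
Backward edge: old toposort is now invalid. Check if this creates a cycle.
Does 3 already reach 2? Reachable from 3: [2, 3]. YES -> cycle!
Still a DAG? no

Answer: no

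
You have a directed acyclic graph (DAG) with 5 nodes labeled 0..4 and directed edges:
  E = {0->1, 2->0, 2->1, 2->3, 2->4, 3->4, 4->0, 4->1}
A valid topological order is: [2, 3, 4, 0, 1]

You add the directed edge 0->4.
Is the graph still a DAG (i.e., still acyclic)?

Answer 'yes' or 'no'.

Answer: no

Derivation:
Given toposort: [2, 3, 4, 0, 1]
Position of 0: index 3; position of 4: index 2
New edge 0->4: backward (u after v in old order)
Backward edge: old toposort is now invalid. Check if this creates a cycle.
Does 4 already reach 0? Reachable from 4: [0, 1, 4]. YES -> cycle!
Still a DAG? no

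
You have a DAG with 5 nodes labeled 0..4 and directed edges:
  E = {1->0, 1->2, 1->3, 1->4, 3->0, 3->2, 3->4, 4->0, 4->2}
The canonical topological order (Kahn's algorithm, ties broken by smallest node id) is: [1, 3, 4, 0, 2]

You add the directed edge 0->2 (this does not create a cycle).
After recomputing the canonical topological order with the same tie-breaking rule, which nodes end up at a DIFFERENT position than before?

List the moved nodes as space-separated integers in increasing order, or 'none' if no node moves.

Answer: none

Derivation:
Old toposort: [1, 3, 4, 0, 2]
Added edge 0->2
Recompute Kahn (smallest-id tiebreak):
  initial in-degrees: [3, 0, 4, 1, 2]
  ready (indeg=0): [1]
  pop 1: indeg[0]->2; indeg[2]->3; indeg[3]->0; indeg[4]->1 | ready=[3] | order so far=[1]
  pop 3: indeg[0]->1; indeg[2]->2; indeg[4]->0 | ready=[4] | order so far=[1, 3]
  pop 4: indeg[0]->0; indeg[2]->1 | ready=[0] | order so far=[1, 3, 4]
  pop 0: indeg[2]->0 | ready=[2] | order so far=[1, 3, 4, 0]
  pop 2: no out-edges | ready=[] | order so far=[1, 3, 4, 0, 2]
New canonical toposort: [1, 3, 4, 0, 2]
Compare positions:
  Node 0: index 3 -> 3 (same)
  Node 1: index 0 -> 0 (same)
  Node 2: index 4 -> 4 (same)
  Node 3: index 1 -> 1 (same)
  Node 4: index 2 -> 2 (same)
Nodes that changed position: none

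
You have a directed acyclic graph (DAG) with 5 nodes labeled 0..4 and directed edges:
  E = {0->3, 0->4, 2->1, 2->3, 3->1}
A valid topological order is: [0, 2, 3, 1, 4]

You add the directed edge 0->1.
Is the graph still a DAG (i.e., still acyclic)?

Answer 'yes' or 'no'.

Given toposort: [0, 2, 3, 1, 4]
Position of 0: index 0; position of 1: index 3
New edge 0->1: forward
Forward edge: respects the existing order. Still a DAG, same toposort still valid.
Still a DAG? yes

Answer: yes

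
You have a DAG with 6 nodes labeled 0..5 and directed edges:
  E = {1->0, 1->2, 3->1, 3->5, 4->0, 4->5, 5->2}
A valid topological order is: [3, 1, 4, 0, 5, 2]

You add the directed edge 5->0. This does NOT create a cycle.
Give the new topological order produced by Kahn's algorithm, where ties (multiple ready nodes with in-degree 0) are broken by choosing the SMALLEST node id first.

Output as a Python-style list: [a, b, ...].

Answer: [3, 1, 4, 5, 0, 2]

Derivation:
Old toposort: [3, 1, 4, 0, 5, 2]
Added edge: 5->0
Position of 5 (4) > position of 0 (3). Must reorder: 5 must now come before 0.
Run Kahn's algorithm (break ties by smallest node id):
  initial in-degrees: [3, 1, 2, 0, 0, 2]
  ready (indeg=0): [3, 4]
  pop 3: indeg[1]->0; indeg[5]->1 | ready=[1, 4] | order so far=[3]
  pop 1: indeg[0]->2; indeg[2]->1 | ready=[4] | order so far=[3, 1]
  pop 4: indeg[0]->1; indeg[5]->0 | ready=[5] | order so far=[3, 1, 4]
  pop 5: indeg[0]->0; indeg[2]->0 | ready=[0, 2] | order so far=[3, 1, 4, 5]
  pop 0: no out-edges | ready=[2] | order so far=[3, 1, 4, 5, 0]
  pop 2: no out-edges | ready=[] | order so far=[3, 1, 4, 5, 0, 2]
  Result: [3, 1, 4, 5, 0, 2]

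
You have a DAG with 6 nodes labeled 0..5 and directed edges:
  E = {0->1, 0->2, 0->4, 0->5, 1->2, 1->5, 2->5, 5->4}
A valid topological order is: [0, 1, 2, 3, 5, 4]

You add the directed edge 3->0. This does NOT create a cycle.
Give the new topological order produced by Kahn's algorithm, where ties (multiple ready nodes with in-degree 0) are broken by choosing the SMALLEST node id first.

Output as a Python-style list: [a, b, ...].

Old toposort: [0, 1, 2, 3, 5, 4]
Added edge: 3->0
Position of 3 (3) > position of 0 (0). Must reorder: 3 must now come before 0.
Run Kahn's algorithm (break ties by smallest node id):
  initial in-degrees: [1, 1, 2, 0, 2, 3]
  ready (indeg=0): [3]
  pop 3: indeg[0]->0 | ready=[0] | order so far=[3]
  pop 0: indeg[1]->0; indeg[2]->1; indeg[4]->1; indeg[5]->2 | ready=[1] | order so far=[3, 0]
  pop 1: indeg[2]->0; indeg[5]->1 | ready=[2] | order so far=[3, 0, 1]
  pop 2: indeg[5]->0 | ready=[5] | order so far=[3, 0, 1, 2]
  pop 5: indeg[4]->0 | ready=[4] | order so far=[3, 0, 1, 2, 5]
  pop 4: no out-edges | ready=[] | order so far=[3, 0, 1, 2, 5, 4]
  Result: [3, 0, 1, 2, 5, 4]

Answer: [3, 0, 1, 2, 5, 4]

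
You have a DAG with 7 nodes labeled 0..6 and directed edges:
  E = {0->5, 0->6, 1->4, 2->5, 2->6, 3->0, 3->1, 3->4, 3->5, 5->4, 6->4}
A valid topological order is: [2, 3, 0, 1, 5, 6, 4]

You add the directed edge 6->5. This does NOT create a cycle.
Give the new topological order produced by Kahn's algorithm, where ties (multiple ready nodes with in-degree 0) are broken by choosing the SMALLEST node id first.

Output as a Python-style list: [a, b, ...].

Old toposort: [2, 3, 0, 1, 5, 6, 4]
Added edge: 6->5
Position of 6 (5) > position of 5 (4). Must reorder: 6 must now come before 5.
Run Kahn's algorithm (break ties by smallest node id):
  initial in-degrees: [1, 1, 0, 0, 4, 4, 2]
  ready (indeg=0): [2, 3]
  pop 2: indeg[5]->3; indeg[6]->1 | ready=[3] | order so far=[2]
  pop 3: indeg[0]->0; indeg[1]->0; indeg[4]->3; indeg[5]->2 | ready=[0, 1] | order so far=[2, 3]
  pop 0: indeg[5]->1; indeg[6]->0 | ready=[1, 6] | order so far=[2, 3, 0]
  pop 1: indeg[4]->2 | ready=[6] | order so far=[2, 3, 0, 1]
  pop 6: indeg[4]->1; indeg[5]->0 | ready=[5] | order so far=[2, 3, 0, 1, 6]
  pop 5: indeg[4]->0 | ready=[4] | order so far=[2, 3, 0, 1, 6, 5]
  pop 4: no out-edges | ready=[] | order so far=[2, 3, 0, 1, 6, 5, 4]
  Result: [2, 3, 0, 1, 6, 5, 4]

Answer: [2, 3, 0, 1, 6, 5, 4]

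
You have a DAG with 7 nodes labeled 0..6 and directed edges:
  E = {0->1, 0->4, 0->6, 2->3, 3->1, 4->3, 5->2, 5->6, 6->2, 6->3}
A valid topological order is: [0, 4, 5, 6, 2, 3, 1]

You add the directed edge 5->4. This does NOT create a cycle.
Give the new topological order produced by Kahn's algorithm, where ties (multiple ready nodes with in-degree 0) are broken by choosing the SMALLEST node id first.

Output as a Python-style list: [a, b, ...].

Answer: [0, 5, 4, 6, 2, 3, 1]

Derivation:
Old toposort: [0, 4, 5, 6, 2, 3, 1]
Added edge: 5->4
Position of 5 (2) > position of 4 (1). Must reorder: 5 must now come before 4.
Run Kahn's algorithm (break ties by smallest node id):
  initial in-degrees: [0, 2, 2, 3, 2, 0, 2]
  ready (indeg=0): [0, 5]
  pop 0: indeg[1]->1; indeg[4]->1; indeg[6]->1 | ready=[5] | order so far=[0]
  pop 5: indeg[2]->1; indeg[4]->0; indeg[6]->0 | ready=[4, 6] | order so far=[0, 5]
  pop 4: indeg[3]->2 | ready=[6] | order so far=[0, 5, 4]
  pop 6: indeg[2]->0; indeg[3]->1 | ready=[2] | order so far=[0, 5, 4, 6]
  pop 2: indeg[3]->0 | ready=[3] | order so far=[0, 5, 4, 6, 2]
  pop 3: indeg[1]->0 | ready=[1] | order so far=[0, 5, 4, 6, 2, 3]
  pop 1: no out-edges | ready=[] | order so far=[0, 5, 4, 6, 2, 3, 1]
  Result: [0, 5, 4, 6, 2, 3, 1]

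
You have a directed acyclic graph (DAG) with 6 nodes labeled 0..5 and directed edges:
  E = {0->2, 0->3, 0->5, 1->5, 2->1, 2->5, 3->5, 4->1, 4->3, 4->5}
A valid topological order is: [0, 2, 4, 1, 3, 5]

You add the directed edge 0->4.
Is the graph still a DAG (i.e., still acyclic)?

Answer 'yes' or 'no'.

Answer: yes

Derivation:
Given toposort: [0, 2, 4, 1, 3, 5]
Position of 0: index 0; position of 4: index 2
New edge 0->4: forward
Forward edge: respects the existing order. Still a DAG, same toposort still valid.
Still a DAG? yes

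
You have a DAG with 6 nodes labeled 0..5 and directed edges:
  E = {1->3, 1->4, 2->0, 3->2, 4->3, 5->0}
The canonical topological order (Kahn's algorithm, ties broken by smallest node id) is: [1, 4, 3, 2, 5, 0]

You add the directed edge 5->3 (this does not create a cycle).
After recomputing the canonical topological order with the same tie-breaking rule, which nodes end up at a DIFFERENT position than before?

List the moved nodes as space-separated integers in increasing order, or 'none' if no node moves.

Old toposort: [1, 4, 3, 2, 5, 0]
Added edge 5->3
Recompute Kahn (smallest-id tiebreak):
  initial in-degrees: [2, 0, 1, 3, 1, 0]
  ready (indeg=0): [1, 5]
  pop 1: indeg[3]->2; indeg[4]->0 | ready=[4, 5] | order so far=[1]
  pop 4: indeg[3]->1 | ready=[5] | order so far=[1, 4]
  pop 5: indeg[0]->1; indeg[3]->0 | ready=[3] | order so far=[1, 4, 5]
  pop 3: indeg[2]->0 | ready=[2] | order so far=[1, 4, 5, 3]
  pop 2: indeg[0]->0 | ready=[0] | order so far=[1, 4, 5, 3, 2]
  pop 0: no out-edges | ready=[] | order so far=[1, 4, 5, 3, 2, 0]
New canonical toposort: [1, 4, 5, 3, 2, 0]
Compare positions:
  Node 0: index 5 -> 5 (same)
  Node 1: index 0 -> 0 (same)
  Node 2: index 3 -> 4 (moved)
  Node 3: index 2 -> 3 (moved)
  Node 4: index 1 -> 1 (same)
  Node 5: index 4 -> 2 (moved)
Nodes that changed position: 2 3 5

Answer: 2 3 5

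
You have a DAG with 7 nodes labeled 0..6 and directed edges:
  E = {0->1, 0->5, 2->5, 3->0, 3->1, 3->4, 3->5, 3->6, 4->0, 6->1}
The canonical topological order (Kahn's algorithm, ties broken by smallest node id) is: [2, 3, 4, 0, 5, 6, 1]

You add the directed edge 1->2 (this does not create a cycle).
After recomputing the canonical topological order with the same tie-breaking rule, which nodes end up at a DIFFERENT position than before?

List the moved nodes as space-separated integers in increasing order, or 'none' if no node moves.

Answer: 0 1 2 3 4 5 6

Derivation:
Old toposort: [2, 3, 4, 0, 5, 6, 1]
Added edge 1->2
Recompute Kahn (smallest-id tiebreak):
  initial in-degrees: [2, 3, 1, 0, 1, 3, 1]
  ready (indeg=0): [3]
  pop 3: indeg[0]->1; indeg[1]->2; indeg[4]->0; indeg[5]->2; indeg[6]->0 | ready=[4, 6] | order so far=[3]
  pop 4: indeg[0]->0 | ready=[0, 6] | order so far=[3, 4]
  pop 0: indeg[1]->1; indeg[5]->1 | ready=[6] | order so far=[3, 4, 0]
  pop 6: indeg[1]->0 | ready=[1] | order so far=[3, 4, 0, 6]
  pop 1: indeg[2]->0 | ready=[2] | order so far=[3, 4, 0, 6, 1]
  pop 2: indeg[5]->0 | ready=[5] | order so far=[3, 4, 0, 6, 1, 2]
  pop 5: no out-edges | ready=[] | order so far=[3, 4, 0, 6, 1, 2, 5]
New canonical toposort: [3, 4, 0, 6, 1, 2, 5]
Compare positions:
  Node 0: index 3 -> 2 (moved)
  Node 1: index 6 -> 4 (moved)
  Node 2: index 0 -> 5 (moved)
  Node 3: index 1 -> 0 (moved)
  Node 4: index 2 -> 1 (moved)
  Node 5: index 4 -> 6 (moved)
  Node 6: index 5 -> 3 (moved)
Nodes that changed position: 0 1 2 3 4 5 6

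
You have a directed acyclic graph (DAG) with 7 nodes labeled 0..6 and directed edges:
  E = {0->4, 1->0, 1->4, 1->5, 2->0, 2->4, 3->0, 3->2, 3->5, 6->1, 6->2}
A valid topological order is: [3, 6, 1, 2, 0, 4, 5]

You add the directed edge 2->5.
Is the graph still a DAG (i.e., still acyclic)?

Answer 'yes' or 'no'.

Given toposort: [3, 6, 1, 2, 0, 4, 5]
Position of 2: index 3; position of 5: index 6
New edge 2->5: forward
Forward edge: respects the existing order. Still a DAG, same toposort still valid.
Still a DAG? yes

Answer: yes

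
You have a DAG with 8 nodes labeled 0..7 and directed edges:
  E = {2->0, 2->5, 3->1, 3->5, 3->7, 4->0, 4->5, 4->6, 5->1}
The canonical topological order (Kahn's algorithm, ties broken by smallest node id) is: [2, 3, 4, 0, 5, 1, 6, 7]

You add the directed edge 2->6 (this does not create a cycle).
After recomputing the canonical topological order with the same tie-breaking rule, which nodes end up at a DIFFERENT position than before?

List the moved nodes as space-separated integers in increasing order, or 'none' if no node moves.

Old toposort: [2, 3, 4, 0, 5, 1, 6, 7]
Added edge 2->6
Recompute Kahn (smallest-id tiebreak):
  initial in-degrees: [2, 2, 0, 0, 0, 3, 2, 1]
  ready (indeg=0): [2, 3, 4]
  pop 2: indeg[0]->1; indeg[5]->2; indeg[6]->1 | ready=[3, 4] | order so far=[2]
  pop 3: indeg[1]->1; indeg[5]->1; indeg[7]->0 | ready=[4, 7] | order so far=[2, 3]
  pop 4: indeg[0]->0; indeg[5]->0; indeg[6]->0 | ready=[0, 5, 6, 7] | order so far=[2, 3, 4]
  pop 0: no out-edges | ready=[5, 6, 7] | order so far=[2, 3, 4, 0]
  pop 5: indeg[1]->0 | ready=[1, 6, 7] | order so far=[2, 3, 4, 0, 5]
  pop 1: no out-edges | ready=[6, 7] | order so far=[2, 3, 4, 0, 5, 1]
  pop 6: no out-edges | ready=[7] | order so far=[2, 3, 4, 0, 5, 1, 6]
  pop 7: no out-edges | ready=[] | order so far=[2, 3, 4, 0, 5, 1, 6, 7]
New canonical toposort: [2, 3, 4, 0, 5, 1, 6, 7]
Compare positions:
  Node 0: index 3 -> 3 (same)
  Node 1: index 5 -> 5 (same)
  Node 2: index 0 -> 0 (same)
  Node 3: index 1 -> 1 (same)
  Node 4: index 2 -> 2 (same)
  Node 5: index 4 -> 4 (same)
  Node 6: index 6 -> 6 (same)
  Node 7: index 7 -> 7 (same)
Nodes that changed position: none

Answer: none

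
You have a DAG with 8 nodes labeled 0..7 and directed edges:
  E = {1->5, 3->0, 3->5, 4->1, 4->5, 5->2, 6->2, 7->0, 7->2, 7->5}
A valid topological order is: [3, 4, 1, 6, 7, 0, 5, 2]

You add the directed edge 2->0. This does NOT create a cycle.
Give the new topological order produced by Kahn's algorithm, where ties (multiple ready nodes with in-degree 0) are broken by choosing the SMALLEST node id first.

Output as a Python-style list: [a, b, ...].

Old toposort: [3, 4, 1, 6, 7, 0, 5, 2]
Added edge: 2->0
Position of 2 (7) > position of 0 (5). Must reorder: 2 must now come before 0.
Run Kahn's algorithm (break ties by smallest node id):
  initial in-degrees: [3, 1, 3, 0, 0, 4, 0, 0]
  ready (indeg=0): [3, 4, 6, 7]
  pop 3: indeg[0]->2; indeg[5]->3 | ready=[4, 6, 7] | order so far=[3]
  pop 4: indeg[1]->0; indeg[5]->2 | ready=[1, 6, 7] | order so far=[3, 4]
  pop 1: indeg[5]->1 | ready=[6, 7] | order so far=[3, 4, 1]
  pop 6: indeg[2]->2 | ready=[7] | order so far=[3, 4, 1, 6]
  pop 7: indeg[0]->1; indeg[2]->1; indeg[5]->0 | ready=[5] | order so far=[3, 4, 1, 6, 7]
  pop 5: indeg[2]->0 | ready=[2] | order so far=[3, 4, 1, 6, 7, 5]
  pop 2: indeg[0]->0 | ready=[0] | order so far=[3, 4, 1, 6, 7, 5, 2]
  pop 0: no out-edges | ready=[] | order so far=[3, 4, 1, 6, 7, 5, 2, 0]
  Result: [3, 4, 1, 6, 7, 5, 2, 0]

Answer: [3, 4, 1, 6, 7, 5, 2, 0]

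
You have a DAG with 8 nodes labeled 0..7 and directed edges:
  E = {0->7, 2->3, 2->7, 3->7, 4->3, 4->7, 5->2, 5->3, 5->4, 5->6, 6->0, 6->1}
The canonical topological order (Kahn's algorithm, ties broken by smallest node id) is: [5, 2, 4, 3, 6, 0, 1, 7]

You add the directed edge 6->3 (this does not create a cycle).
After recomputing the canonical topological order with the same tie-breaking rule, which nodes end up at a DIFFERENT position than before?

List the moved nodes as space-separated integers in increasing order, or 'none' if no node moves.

Answer: 0 1 3 6

Derivation:
Old toposort: [5, 2, 4, 3, 6, 0, 1, 7]
Added edge 6->3
Recompute Kahn (smallest-id tiebreak):
  initial in-degrees: [1, 1, 1, 4, 1, 0, 1, 4]
  ready (indeg=0): [5]
  pop 5: indeg[2]->0; indeg[3]->3; indeg[4]->0; indeg[6]->0 | ready=[2, 4, 6] | order so far=[5]
  pop 2: indeg[3]->2; indeg[7]->3 | ready=[4, 6] | order so far=[5, 2]
  pop 4: indeg[3]->1; indeg[7]->2 | ready=[6] | order so far=[5, 2, 4]
  pop 6: indeg[0]->0; indeg[1]->0; indeg[3]->0 | ready=[0, 1, 3] | order so far=[5, 2, 4, 6]
  pop 0: indeg[7]->1 | ready=[1, 3] | order so far=[5, 2, 4, 6, 0]
  pop 1: no out-edges | ready=[3] | order so far=[5, 2, 4, 6, 0, 1]
  pop 3: indeg[7]->0 | ready=[7] | order so far=[5, 2, 4, 6, 0, 1, 3]
  pop 7: no out-edges | ready=[] | order so far=[5, 2, 4, 6, 0, 1, 3, 7]
New canonical toposort: [5, 2, 4, 6, 0, 1, 3, 7]
Compare positions:
  Node 0: index 5 -> 4 (moved)
  Node 1: index 6 -> 5 (moved)
  Node 2: index 1 -> 1 (same)
  Node 3: index 3 -> 6 (moved)
  Node 4: index 2 -> 2 (same)
  Node 5: index 0 -> 0 (same)
  Node 6: index 4 -> 3 (moved)
  Node 7: index 7 -> 7 (same)
Nodes that changed position: 0 1 3 6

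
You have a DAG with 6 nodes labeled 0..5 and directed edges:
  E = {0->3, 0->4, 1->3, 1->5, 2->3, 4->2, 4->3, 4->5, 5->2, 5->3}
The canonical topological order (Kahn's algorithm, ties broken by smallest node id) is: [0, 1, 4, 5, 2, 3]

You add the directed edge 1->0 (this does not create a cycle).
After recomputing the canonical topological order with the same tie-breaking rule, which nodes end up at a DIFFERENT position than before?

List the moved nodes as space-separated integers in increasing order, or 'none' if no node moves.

Answer: 0 1

Derivation:
Old toposort: [0, 1, 4, 5, 2, 3]
Added edge 1->0
Recompute Kahn (smallest-id tiebreak):
  initial in-degrees: [1, 0, 2, 5, 1, 2]
  ready (indeg=0): [1]
  pop 1: indeg[0]->0; indeg[3]->4; indeg[5]->1 | ready=[0] | order so far=[1]
  pop 0: indeg[3]->3; indeg[4]->0 | ready=[4] | order so far=[1, 0]
  pop 4: indeg[2]->1; indeg[3]->2; indeg[5]->0 | ready=[5] | order so far=[1, 0, 4]
  pop 5: indeg[2]->0; indeg[3]->1 | ready=[2] | order so far=[1, 0, 4, 5]
  pop 2: indeg[3]->0 | ready=[3] | order so far=[1, 0, 4, 5, 2]
  pop 3: no out-edges | ready=[] | order so far=[1, 0, 4, 5, 2, 3]
New canonical toposort: [1, 0, 4, 5, 2, 3]
Compare positions:
  Node 0: index 0 -> 1 (moved)
  Node 1: index 1 -> 0 (moved)
  Node 2: index 4 -> 4 (same)
  Node 3: index 5 -> 5 (same)
  Node 4: index 2 -> 2 (same)
  Node 5: index 3 -> 3 (same)
Nodes that changed position: 0 1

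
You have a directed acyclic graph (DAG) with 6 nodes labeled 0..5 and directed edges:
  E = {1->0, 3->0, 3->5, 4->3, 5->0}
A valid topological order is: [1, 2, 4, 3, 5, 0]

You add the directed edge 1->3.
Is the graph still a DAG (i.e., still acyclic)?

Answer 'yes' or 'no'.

Answer: yes

Derivation:
Given toposort: [1, 2, 4, 3, 5, 0]
Position of 1: index 0; position of 3: index 3
New edge 1->3: forward
Forward edge: respects the existing order. Still a DAG, same toposort still valid.
Still a DAG? yes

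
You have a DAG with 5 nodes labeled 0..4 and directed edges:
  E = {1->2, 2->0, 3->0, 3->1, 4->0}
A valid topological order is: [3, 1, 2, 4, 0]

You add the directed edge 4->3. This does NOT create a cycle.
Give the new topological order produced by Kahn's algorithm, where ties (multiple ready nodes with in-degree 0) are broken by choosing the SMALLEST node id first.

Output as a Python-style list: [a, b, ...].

Answer: [4, 3, 1, 2, 0]

Derivation:
Old toposort: [3, 1, 2, 4, 0]
Added edge: 4->3
Position of 4 (3) > position of 3 (0). Must reorder: 4 must now come before 3.
Run Kahn's algorithm (break ties by smallest node id):
  initial in-degrees: [3, 1, 1, 1, 0]
  ready (indeg=0): [4]
  pop 4: indeg[0]->2; indeg[3]->0 | ready=[3] | order so far=[4]
  pop 3: indeg[0]->1; indeg[1]->0 | ready=[1] | order so far=[4, 3]
  pop 1: indeg[2]->0 | ready=[2] | order so far=[4, 3, 1]
  pop 2: indeg[0]->0 | ready=[0] | order so far=[4, 3, 1, 2]
  pop 0: no out-edges | ready=[] | order so far=[4, 3, 1, 2, 0]
  Result: [4, 3, 1, 2, 0]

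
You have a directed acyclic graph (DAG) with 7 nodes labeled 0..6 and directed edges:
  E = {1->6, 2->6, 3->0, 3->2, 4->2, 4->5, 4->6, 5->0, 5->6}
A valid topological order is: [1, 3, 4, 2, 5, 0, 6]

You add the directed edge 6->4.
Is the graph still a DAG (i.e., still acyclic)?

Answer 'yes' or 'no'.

Given toposort: [1, 3, 4, 2, 5, 0, 6]
Position of 6: index 6; position of 4: index 2
New edge 6->4: backward (u after v in old order)
Backward edge: old toposort is now invalid. Check if this creates a cycle.
Does 4 already reach 6? Reachable from 4: [0, 2, 4, 5, 6]. YES -> cycle!
Still a DAG? no

Answer: no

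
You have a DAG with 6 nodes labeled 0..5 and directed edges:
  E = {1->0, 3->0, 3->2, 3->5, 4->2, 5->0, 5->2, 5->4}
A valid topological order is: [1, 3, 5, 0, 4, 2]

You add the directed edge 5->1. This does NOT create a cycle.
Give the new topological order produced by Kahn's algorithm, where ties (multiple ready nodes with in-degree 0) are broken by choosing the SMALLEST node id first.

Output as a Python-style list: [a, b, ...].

Answer: [3, 5, 1, 0, 4, 2]

Derivation:
Old toposort: [1, 3, 5, 0, 4, 2]
Added edge: 5->1
Position of 5 (2) > position of 1 (0). Must reorder: 5 must now come before 1.
Run Kahn's algorithm (break ties by smallest node id):
  initial in-degrees: [3, 1, 3, 0, 1, 1]
  ready (indeg=0): [3]
  pop 3: indeg[0]->2; indeg[2]->2; indeg[5]->0 | ready=[5] | order so far=[3]
  pop 5: indeg[0]->1; indeg[1]->0; indeg[2]->1; indeg[4]->0 | ready=[1, 4] | order so far=[3, 5]
  pop 1: indeg[0]->0 | ready=[0, 4] | order so far=[3, 5, 1]
  pop 0: no out-edges | ready=[4] | order so far=[3, 5, 1, 0]
  pop 4: indeg[2]->0 | ready=[2] | order so far=[3, 5, 1, 0, 4]
  pop 2: no out-edges | ready=[] | order so far=[3, 5, 1, 0, 4, 2]
  Result: [3, 5, 1, 0, 4, 2]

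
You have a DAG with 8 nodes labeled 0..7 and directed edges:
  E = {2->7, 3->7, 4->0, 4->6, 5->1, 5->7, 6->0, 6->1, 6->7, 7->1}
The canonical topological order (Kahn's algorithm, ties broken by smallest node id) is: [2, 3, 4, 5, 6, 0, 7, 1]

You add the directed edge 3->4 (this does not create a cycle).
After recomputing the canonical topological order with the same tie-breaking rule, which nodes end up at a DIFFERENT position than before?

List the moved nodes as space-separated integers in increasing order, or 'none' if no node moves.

Old toposort: [2, 3, 4, 5, 6, 0, 7, 1]
Added edge 3->4
Recompute Kahn (smallest-id tiebreak):
  initial in-degrees: [2, 3, 0, 0, 1, 0, 1, 4]
  ready (indeg=0): [2, 3, 5]
  pop 2: indeg[7]->3 | ready=[3, 5] | order so far=[2]
  pop 3: indeg[4]->0; indeg[7]->2 | ready=[4, 5] | order so far=[2, 3]
  pop 4: indeg[0]->1; indeg[6]->0 | ready=[5, 6] | order so far=[2, 3, 4]
  pop 5: indeg[1]->2; indeg[7]->1 | ready=[6] | order so far=[2, 3, 4, 5]
  pop 6: indeg[0]->0; indeg[1]->1; indeg[7]->0 | ready=[0, 7] | order so far=[2, 3, 4, 5, 6]
  pop 0: no out-edges | ready=[7] | order so far=[2, 3, 4, 5, 6, 0]
  pop 7: indeg[1]->0 | ready=[1] | order so far=[2, 3, 4, 5, 6, 0, 7]
  pop 1: no out-edges | ready=[] | order so far=[2, 3, 4, 5, 6, 0, 7, 1]
New canonical toposort: [2, 3, 4, 5, 6, 0, 7, 1]
Compare positions:
  Node 0: index 5 -> 5 (same)
  Node 1: index 7 -> 7 (same)
  Node 2: index 0 -> 0 (same)
  Node 3: index 1 -> 1 (same)
  Node 4: index 2 -> 2 (same)
  Node 5: index 3 -> 3 (same)
  Node 6: index 4 -> 4 (same)
  Node 7: index 6 -> 6 (same)
Nodes that changed position: none

Answer: none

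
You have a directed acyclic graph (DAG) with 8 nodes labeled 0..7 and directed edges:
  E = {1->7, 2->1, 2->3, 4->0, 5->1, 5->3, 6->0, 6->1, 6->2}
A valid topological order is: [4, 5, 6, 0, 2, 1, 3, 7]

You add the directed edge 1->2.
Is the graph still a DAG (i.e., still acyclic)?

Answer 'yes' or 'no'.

Answer: no

Derivation:
Given toposort: [4, 5, 6, 0, 2, 1, 3, 7]
Position of 1: index 5; position of 2: index 4
New edge 1->2: backward (u after v in old order)
Backward edge: old toposort is now invalid. Check if this creates a cycle.
Does 2 already reach 1? Reachable from 2: [1, 2, 3, 7]. YES -> cycle!
Still a DAG? no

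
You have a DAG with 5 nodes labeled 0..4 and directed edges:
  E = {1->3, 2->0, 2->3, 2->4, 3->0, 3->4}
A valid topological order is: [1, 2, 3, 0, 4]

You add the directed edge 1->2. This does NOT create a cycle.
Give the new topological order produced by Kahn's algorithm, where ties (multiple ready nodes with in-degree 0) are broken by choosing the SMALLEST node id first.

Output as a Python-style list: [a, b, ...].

Old toposort: [1, 2, 3, 0, 4]
Added edge: 1->2
Position of 1 (0) < position of 2 (1). Old order still valid.
Run Kahn's algorithm (break ties by smallest node id):
  initial in-degrees: [2, 0, 1, 2, 2]
  ready (indeg=0): [1]
  pop 1: indeg[2]->0; indeg[3]->1 | ready=[2] | order so far=[1]
  pop 2: indeg[0]->1; indeg[3]->0; indeg[4]->1 | ready=[3] | order so far=[1, 2]
  pop 3: indeg[0]->0; indeg[4]->0 | ready=[0, 4] | order so far=[1, 2, 3]
  pop 0: no out-edges | ready=[4] | order so far=[1, 2, 3, 0]
  pop 4: no out-edges | ready=[] | order so far=[1, 2, 3, 0, 4]
  Result: [1, 2, 3, 0, 4]

Answer: [1, 2, 3, 0, 4]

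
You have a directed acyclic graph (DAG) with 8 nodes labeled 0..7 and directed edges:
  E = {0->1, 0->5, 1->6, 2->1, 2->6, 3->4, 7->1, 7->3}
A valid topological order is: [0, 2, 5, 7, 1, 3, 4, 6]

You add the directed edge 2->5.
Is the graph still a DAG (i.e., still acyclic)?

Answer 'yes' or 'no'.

Answer: yes

Derivation:
Given toposort: [0, 2, 5, 7, 1, 3, 4, 6]
Position of 2: index 1; position of 5: index 2
New edge 2->5: forward
Forward edge: respects the existing order. Still a DAG, same toposort still valid.
Still a DAG? yes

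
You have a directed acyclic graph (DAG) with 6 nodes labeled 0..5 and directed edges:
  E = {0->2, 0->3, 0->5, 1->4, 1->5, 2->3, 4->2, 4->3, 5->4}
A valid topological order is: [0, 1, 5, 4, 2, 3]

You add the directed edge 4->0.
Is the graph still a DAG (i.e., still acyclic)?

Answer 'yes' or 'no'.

Answer: no

Derivation:
Given toposort: [0, 1, 5, 4, 2, 3]
Position of 4: index 3; position of 0: index 0
New edge 4->0: backward (u after v in old order)
Backward edge: old toposort is now invalid. Check if this creates a cycle.
Does 0 already reach 4? Reachable from 0: [0, 2, 3, 4, 5]. YES -> cycle!
Still a DAG? no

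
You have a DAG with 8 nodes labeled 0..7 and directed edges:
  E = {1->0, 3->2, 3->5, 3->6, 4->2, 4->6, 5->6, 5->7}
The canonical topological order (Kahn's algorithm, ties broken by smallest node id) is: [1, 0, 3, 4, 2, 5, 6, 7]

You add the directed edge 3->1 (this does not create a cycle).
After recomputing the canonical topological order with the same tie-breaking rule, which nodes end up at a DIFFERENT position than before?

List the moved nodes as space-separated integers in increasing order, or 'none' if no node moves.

Answer: 0 1 3

Derivation:
Old toposort: [1, 0, 3, 4, 2, 5, 6, 7]
Added edge 3->1
Recompute Kahn (smallest-id tiebreak):
  initial in-degrees: [1, 1, 2, 0, 0, 1, 3, 1]
  ready (indeg=0): [3, 4]
  pop 3: indeg[1]->0; indeg[2]->1; indeg[5]->0; indeg[6]->2 | ready=[1, 4, 5] | order so far=[3]
  pop 1: indeg[0]->0 | ready=[0, 4, 5] | order so far=[3, 1]
  pop 0: no out-edges | ready=[4, 5] | order so far=[3, 1, 0]
  pop 4: indeg[2]->0; indeg[6]->1 | ready=[2, 5] | order so far=[3, 1, 0, 4]
  pop 2: no out-edges | ready=[5] | order so far=[3, 1, 0, 4, 2]
  pop 5: indeg[6]->0; indeg[7]->0 | ready=[6, 7] | order so far=[3, 1, 0, 4, 2, 5]
  pop 6: no out-edges | ready=[7] | order so far=[3, 1, 0, 4, 2, 5, 6]
  pop 7: no out-edges | ready=[] | order so far=[3, 1, 0, 4, 2, 5, 6, 7]
New canonical toposort: [3, 1, 0, 4, 2, 5, 6, 7]
Compare positions:
  Node 0: index 1 -> 2 (moved)
  Node 1: index 0 -> 1 (moved)
  Node 2: index 4 -> 4 (same)
  Node 3: index 2 -> 0 (moved)
  Node 4: index 3 -> 3 (same)
  Node 5: index 5 -> 5 (same)
  Node 6: index 6 -> 6 (same)
  Node 7: index 7 -> 7 (same)
Nodes that changed position: 0 1 3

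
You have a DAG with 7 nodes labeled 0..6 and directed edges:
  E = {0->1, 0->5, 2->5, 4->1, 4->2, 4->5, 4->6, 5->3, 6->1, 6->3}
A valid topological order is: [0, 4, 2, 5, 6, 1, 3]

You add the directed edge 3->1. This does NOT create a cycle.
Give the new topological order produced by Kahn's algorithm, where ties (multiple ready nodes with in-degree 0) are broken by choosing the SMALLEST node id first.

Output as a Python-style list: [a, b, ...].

Old toposort: [0, 4, 2, 5, 6, 1, 3]
Added edge: 3->1
Position of 3 (6) > position of 1 (5). Must reorder: 3 must now come before 1.
Run Kahn's algorithm (break ties by smallest node id):
  initial in-degrees: [0, 4, 1, 2, 0, 3, 1]
  ready (indeg=0): [0, 4]
  pop 0: indeg[1]->3; indeg[5]->2 | ready=[4] | order so far=[0]
  pop 4: indeg[1]->2; indeg[2]->0; indeg[5]->1; indeg[6]->0 | ready=[2, 6] | order so far=[0, 4]
  pop 2: indeg[5]->0 | ready=[5, 6] | order so far=[0, 4, 2]
  pop 5: indeg[3]->1 | ready=[6] | order so far=[0, 4, 2, 5]
  pop 6: indeg[1]->1; indeg[3]->0 | ready=[3] | order so far=[0, 4, 2, 5, 6]
  pop 3: indeg[1]->0 | ready=[1] | order so far=[0, 4, 2, 5, 6, 3]
  pop 1: no out-edges | ready=[] | order so far=[0, 4, 2, 5, 6, 3, 1]
  Result: [0, 4, 2, 5, 6, 3, 1]

Answer: [0, 4, 2, 5, 6, 3, 1]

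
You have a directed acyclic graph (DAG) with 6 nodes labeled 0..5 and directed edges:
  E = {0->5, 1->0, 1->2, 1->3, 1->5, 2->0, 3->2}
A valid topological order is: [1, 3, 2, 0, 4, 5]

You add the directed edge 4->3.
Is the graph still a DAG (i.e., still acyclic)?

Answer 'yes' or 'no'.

Given toposort: [1, 3, 2, 0, 4, 5]
Position of 4: index 4; position of 3: index 1
New edge 4->3: backward (u after v in old order)
Backward edge: old toposort is now invalid. Check if this creates a cycle.
Does 3 already reach 4? Reachable from 3: [0, 2, 3, 5]. NO -> still a DAG (reorder needed).
Still a DAG? yes

Answer: yes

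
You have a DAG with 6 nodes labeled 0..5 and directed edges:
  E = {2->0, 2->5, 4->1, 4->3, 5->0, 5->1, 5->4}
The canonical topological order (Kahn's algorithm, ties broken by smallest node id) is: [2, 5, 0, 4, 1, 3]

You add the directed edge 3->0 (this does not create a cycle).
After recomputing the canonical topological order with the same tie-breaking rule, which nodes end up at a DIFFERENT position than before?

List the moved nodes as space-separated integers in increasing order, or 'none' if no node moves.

Old toposort: [2, 5, 0, 4, 1, 3]
Added edge 3->0
Recompute Kahn (smallest-id tiebreak):
  initial in-degrees: [3, 2, 0, 1, 1, 1]
  ready (indeg=0): [2]
  pop 2: indeg[0]->2; indeg[5]->0 | ready=[5] | order so far=[2]
  pop 5: indeg[0]->1; indeg[1]->1; indeg[4]->0 | ready=[4] | order so far=[2, 5]
  pop 4: indeg[1]->0; indeg[3]->0 | ready=[1, 3] | order so far=[2, 5, 4]
  pop 1: no out-edges | ready=[3] | order so far=[2, 5, 4, 1]
  pop 3: indeg[0]->0 | ready=[0] | order so far=[2, 5, 4, 1, 3]
  pop 0: no out-edges | ready=[] | order so far=[2, 5, 4, 1, 3, 0]
New canonical toposort: [2, 5, 4, 1, 3, 0]
Compare positions:
  Node 0: index 2 -> 5 (moved)
  Node 1: index 4 -> 3 (moved)
  Node 2: index 0 -> 0 (same)
  Node 3: index 5 -> 4 (moved)
  Node 4: index 3 -> 2 (moved)
  Node 5: index 1 -> 1 (same)
Nodes that changed position: 0 1 3 4

Answer: 0 1 3 4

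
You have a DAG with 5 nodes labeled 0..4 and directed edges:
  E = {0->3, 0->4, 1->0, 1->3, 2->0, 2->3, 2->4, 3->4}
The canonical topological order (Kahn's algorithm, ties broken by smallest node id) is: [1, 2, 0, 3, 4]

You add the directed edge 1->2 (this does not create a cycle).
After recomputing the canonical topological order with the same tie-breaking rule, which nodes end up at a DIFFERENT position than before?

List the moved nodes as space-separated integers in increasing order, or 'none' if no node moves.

Answer: none

Derivation:
Old toposort: [1, 2, 0, 3, 4]
Added edge 1->2
Recompute Kahn (smallest-id tiebreak):
  initial in-degrees: [2, 0, 1, 3, 3]
  ready (indeg=0): [1]
  pop 1: indeg[0]->1; indeg[2]->0; indeg[3]->2 | ready=[2] | order so far=[1]
  pop 2: indeg[0]->0; indeg[3]->1; indeg[4]->2 | ready=[0] | order so far=[1, 2]
  pop 0: indeg[3]->0; indeg[4]->1 | ready=[3] | order so far=[1, 2, 0]
  pop 3: indeg[4]->0 | ready=[4] | order so far=[1, 2, 0, 3]
  pop 4: no out-edges | ready=[] | order so far=[1, 2, 0, 3, 4]
New canonical toposort: [1, 2, 0, 3, 4]
Compare positions:
  Node 0: index 2 -> 2 (same)
  Node 1: index 0 -> 0 (same)
  Node 2: index 1 -> 1 (same)
  Node 3: index 3 -> 3 (same)
  Node 4: index 4 -> 4 (same)
Nodes that changed position: none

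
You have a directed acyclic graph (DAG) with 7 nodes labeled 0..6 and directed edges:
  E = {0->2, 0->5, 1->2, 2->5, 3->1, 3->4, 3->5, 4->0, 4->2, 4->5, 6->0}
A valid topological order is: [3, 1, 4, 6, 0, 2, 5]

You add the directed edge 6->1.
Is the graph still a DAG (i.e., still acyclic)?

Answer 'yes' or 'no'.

Given toposort: [3, 1, 4, 6, 0, 2, 5]
Position of 6: index 3; position of 1: index 1
New edge 6->1: backward (u after v in old order)
Backward edge: old toposort is now invalid. Check if this creates a cycle.
Does 1 already reach 6? Reachable from 1: [1, 2, 5]. NO -> still a DAG (reorder needed).
Still a DAG? yes

Answer: yes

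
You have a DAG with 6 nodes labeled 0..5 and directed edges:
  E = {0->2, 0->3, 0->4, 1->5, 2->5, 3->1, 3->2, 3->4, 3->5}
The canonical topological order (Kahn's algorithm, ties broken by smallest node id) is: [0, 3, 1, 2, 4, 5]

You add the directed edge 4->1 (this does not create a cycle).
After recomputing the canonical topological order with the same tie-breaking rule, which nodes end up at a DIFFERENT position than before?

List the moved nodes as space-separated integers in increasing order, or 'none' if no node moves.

Old toposort: [0, 3, 1, 2, 4, 5]
Added edge 4->1
Recompute Kahn (smallest-id tiebreak):
  initial in-degrees: [0, 2, 2, 1, 2, 3]
  ready (indeg=0): [0]
  pop 0: indeg[2]->1; indeg[3]->0; indeg[4]->1 | ready=[3] | order so far=[0]
  pop 3: indeg[1]->1; indeg[2]->0; indeg[4]->0; indeg[5]->2 | ready=[2, 4] | order so far=[0, 3]
  pop 2: indeg[5]->1 | ready=[4] | order so far=[0, 3, 2]
  pop 4: indeg[1]->0 | ready=[1] | order so far=[0, 3, 2, 4]
  pop 1: indeg[5]->0 | ready=[5] | order so far=[0, 3, 2, 4, 1]
  pop 5: no out-edges | ready=[] | order so far=[0, 3, 2, 4, 1, 5]
New canonical toposort: [0, 3, 2, 4, 1, 5]
Compare positions:
  Node 0: index 0 -> 0 (same)
  Node 1: index 2 -> 4 (moved)
  Node 2: index 3 -> 2 (moved)
  Node 3: index 1 -> 1 (same)
  Node 4: index 4 -> 3 (moved)
  Node 5: index 5 -> 5 (same)
Nodes that changed position: 1 2 4

Answer: 1 2 4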